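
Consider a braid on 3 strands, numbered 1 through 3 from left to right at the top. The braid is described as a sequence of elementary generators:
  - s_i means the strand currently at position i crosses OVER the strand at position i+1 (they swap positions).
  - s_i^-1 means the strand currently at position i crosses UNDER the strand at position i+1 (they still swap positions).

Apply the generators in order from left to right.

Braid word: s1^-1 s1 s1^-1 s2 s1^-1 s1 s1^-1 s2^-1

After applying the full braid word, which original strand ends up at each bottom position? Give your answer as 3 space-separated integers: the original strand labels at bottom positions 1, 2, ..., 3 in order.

Gen 1 (s1^-1): strand 1 crosses under strand 2. Perm now: [2 1 3]
Gen 2 (s1): strand 2 crosses over strand 1. Perm now: [1 2 3]
Gen 3 (s1^-1): strand 1 crosses under strand 2. Perm now: [2 1 3]
Gen 4 (s2): strand 1 crosses over strand 3. Perm now: [2 3 1]
Gen 5 (s1^-1): strand 2 crosses under strand 3. Perm now: [3 2 1]
Gen 6 (s1): strand 3 crosses over strand 2. Perm now: [2 3 1]
Gen 7 (s1^-1): strand 2 crosses under strand 3. Perm now: [3 2 1]
Gen 8 (s2^-1): strand 2 crosses under strand 1. Perm now: [3 1 2]

Answer: 3 1 2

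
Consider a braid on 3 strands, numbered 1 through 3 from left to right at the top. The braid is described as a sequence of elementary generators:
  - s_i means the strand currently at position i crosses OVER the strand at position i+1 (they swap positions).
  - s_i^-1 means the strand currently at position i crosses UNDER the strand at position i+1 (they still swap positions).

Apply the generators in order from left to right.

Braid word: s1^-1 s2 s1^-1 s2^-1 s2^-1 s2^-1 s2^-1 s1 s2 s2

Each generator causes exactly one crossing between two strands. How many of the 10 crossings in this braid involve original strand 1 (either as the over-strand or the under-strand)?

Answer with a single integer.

Answer: 8

Derivation:
Gen 1: crossing 1x2. Involves strand 1? yes. Count so far: 1
Gen 2: crossing 1x3. Involves strand 1? yes. Count so far: 2
Gen 3: crossing 2x3. Involves strand 1? no. Count so far: 2
Gen 4: crossing 2x1. Involves strand 1? yes. Count so far: 3
Gen 5: crossing 1x2. Involves strand 1? yes. Count so far: 4
Gen 6: crossing 2x1. Involves strand 1? yes. Count so far: 5
Gen 7: crossing 1x2. Involves strand 1? yes. Count so far: 6
Gen 8: crossing 3x2. Involves strand 1? no. Count so far: 6
Gen 9: crossing 3x1. Involves strand 1? yes. Count so far: 7
Gen 10: crossing 1x3. Involves strand 1? yes. Count so far: 8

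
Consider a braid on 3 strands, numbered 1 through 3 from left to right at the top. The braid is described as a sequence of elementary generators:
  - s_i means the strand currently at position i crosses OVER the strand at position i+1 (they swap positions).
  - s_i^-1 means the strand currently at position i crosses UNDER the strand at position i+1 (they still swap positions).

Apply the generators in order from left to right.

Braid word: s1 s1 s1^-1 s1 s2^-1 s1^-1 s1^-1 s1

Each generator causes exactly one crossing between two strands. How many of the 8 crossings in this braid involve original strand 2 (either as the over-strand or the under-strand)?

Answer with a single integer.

Answer: 5

Derivation:
Gen 1: crossing 1x2. Involves strand 2? yes. Count so far: 1
Gen 2: crossing 2x1. Involves strand 2? yes. Count so far: 2
Gen 3: crossing 1x2. Involves strand 2? yes. Count so far: 3
Gen 4: crossing 2x1. Involves strand 2? yes. Count so far: 4
Gen 5: crossing 2x3. Involves strand 2? yes. Count so far: 5
Gen 6: crossing 1x3. Involves strand 2? no. Count so far: 5
Gen 7: crossing 3x1. Involves strand 2? no. Count so far: 5
Gen 8: crossing 1x3. Involves strand 2? no. Count so far: 5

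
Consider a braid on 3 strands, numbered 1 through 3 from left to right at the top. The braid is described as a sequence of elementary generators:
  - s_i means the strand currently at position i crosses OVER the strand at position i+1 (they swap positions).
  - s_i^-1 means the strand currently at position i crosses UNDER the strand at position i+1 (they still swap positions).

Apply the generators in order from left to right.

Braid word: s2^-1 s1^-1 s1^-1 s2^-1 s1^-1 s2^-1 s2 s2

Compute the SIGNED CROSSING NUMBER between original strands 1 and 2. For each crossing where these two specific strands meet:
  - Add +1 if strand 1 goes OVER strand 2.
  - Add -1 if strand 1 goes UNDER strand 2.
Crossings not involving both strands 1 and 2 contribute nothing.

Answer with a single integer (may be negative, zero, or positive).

Gen 1: crossing 2x3. Both 1&2? no. Sum: 0
Gen 2: crossing 1x3. Both 1&2? no. Sum: 0
Gen 3: crossing 3x1. Both 1&2? no. Sum: 0
Gen 4: crossing 3x2. Both 1&2? no. Sum: 0
Gen 5: 1 under 2. Both 1&2? yes. Contrib: -1. Sum: -1
Gen 6: crossing 1x3. Both 1&2? no. Sum: -1
Gen 7: crossing 3x1. Both 1&2? no. Sum: -1
Gen 8: crossing 1x3. Both 1&2? no. Sum: -1

Answer: -1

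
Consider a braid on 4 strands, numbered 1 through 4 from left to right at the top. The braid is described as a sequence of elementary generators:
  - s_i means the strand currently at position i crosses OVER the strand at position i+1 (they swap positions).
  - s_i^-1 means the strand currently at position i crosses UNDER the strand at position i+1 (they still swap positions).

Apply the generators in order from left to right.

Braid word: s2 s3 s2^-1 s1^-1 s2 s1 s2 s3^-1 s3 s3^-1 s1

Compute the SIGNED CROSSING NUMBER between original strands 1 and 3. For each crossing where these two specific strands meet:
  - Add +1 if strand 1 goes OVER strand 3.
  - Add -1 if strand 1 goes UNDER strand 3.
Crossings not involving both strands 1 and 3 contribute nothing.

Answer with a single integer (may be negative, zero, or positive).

Gen 1: crossing 2x3. Both 1&3? no. Sum: 0
Gen 2: crossing 2x4. Both 1&3? no. Sum: 0
Gen 3: crossing 3x4. Both 1&3? no. Sum: 0
Gen 4: crossing 1x4. Both 1&3? no. Sum: 0
Gen 5: 1 over 3. Both 1&3? yes. Contrib: +1. Sum: 1
Gen 6: crossing 4x3. Both 1&3? no. Sum: 1
Gen 7: crossing 4x1. Both 1&3? no. Sum: 1
Gen 8: crossing 4x2. Both 1&3? no. Sum: 1
Gen 9: crossing 2x4. Both 1&3? no. Sum: 1
Gen 10: crossing 4x2. Both 1&3? no. Sum: 1
Gen 11: 3 over 1. Both 1&3? yes. Contrib: -1. Sum: 0

Answer: 0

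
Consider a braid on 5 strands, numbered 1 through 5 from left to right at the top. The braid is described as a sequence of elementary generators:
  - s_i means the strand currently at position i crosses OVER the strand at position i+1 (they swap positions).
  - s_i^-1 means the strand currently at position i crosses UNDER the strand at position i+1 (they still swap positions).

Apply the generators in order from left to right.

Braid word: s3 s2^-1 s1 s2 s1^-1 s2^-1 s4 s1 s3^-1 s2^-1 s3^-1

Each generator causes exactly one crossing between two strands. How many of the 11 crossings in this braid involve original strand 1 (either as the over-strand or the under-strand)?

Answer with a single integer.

Gen 1: crossing 3x4. Involves strand 1? no. Count so far: 0
Gen 2: crossing 2x4. Involves strand 1? no. Count so far: 0
Gen 3: crossing 1x4. Involves strand 1? yes. Count so far: 1
Gen 4: crossing 1x2. Involves strand 1? yes. Count so far: 2
Gen 5: crossing 4x2. Involves strand 1? no. Count so far: 2
Gen 6: crossing 4x1. Involves strand 1? yes. Count so far: 3
Gen 7: crossing 3x5. Involves strand 1? no. Count so far: 3
Gen 8: crossing 2x1. Involves strand 1? yes. Count so far: 4
Gen 9: crossing 4x5. Involves strand 1? no. Count so far: 4
Gen 10: crossing 2x5. Involves strand 1? no. Count so far: 4
Gen 11: crossing 2x4. Involves strand 1? no. Count so far: 4

Answer: 4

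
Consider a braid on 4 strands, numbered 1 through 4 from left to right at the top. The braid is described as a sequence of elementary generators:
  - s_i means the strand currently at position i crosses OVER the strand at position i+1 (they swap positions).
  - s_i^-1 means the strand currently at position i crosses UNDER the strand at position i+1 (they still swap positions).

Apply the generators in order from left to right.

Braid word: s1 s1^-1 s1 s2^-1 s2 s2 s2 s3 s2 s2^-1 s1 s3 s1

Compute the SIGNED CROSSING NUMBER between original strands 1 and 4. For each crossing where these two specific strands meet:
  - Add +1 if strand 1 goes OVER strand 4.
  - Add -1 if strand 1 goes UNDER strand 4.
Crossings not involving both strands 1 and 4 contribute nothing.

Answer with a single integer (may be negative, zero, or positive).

Answer: 2

Derivation:
Gen 1: crossing 1x2. Both 1&4? no. Sum: 0
Gen 2: crossing 2x1. Both 1&4? no. Sum: 0
Gen 3: crossing 1x2. Both 1&4? no. Sum: 0
Gen 4: crossing 1x3. Both 1&4? no. Sum: 0
Gen 5: crossing 3x1. Both 1&4? no. Sum: 0
Gen 6: crossing 1x3. Both 1&4? no. Sum: 0
Gen 7: crossing 3x1. Both 1&4? no. Sum: 0
Gen 8: crossing 3x4. Both 1&4? no. Sum: 0
Gen 9: 1 over 4. Both 1&4? yes. Contrib: +1. Sum: 1
Gen 10: 4 under 1. Both 1&4? yes. Contrib: +1. Sum: 2
Gen 11: crossing 2x1. Both 1&4? no. Sum: 2
Gen 12: crossing 4x3. Both 1&4? no. Sum: 2
Gen 13: crossing 1x2. Both 1&4? no. Sum: 2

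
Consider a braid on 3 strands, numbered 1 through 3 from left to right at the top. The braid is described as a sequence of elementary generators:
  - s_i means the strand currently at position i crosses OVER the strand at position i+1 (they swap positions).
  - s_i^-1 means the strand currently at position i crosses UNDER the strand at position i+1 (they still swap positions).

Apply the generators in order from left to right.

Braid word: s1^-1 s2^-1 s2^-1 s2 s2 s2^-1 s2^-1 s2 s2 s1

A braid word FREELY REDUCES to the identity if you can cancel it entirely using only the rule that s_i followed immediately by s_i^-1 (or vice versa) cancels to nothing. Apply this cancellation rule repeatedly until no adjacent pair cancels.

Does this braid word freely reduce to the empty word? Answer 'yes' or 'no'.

Gen 1 (s1^-1): push. Stack: [s1^-1]
Gen 2 (s2^-1): push. Stack: [s1^-1 s2^-1]
Gen 3 (s2^-1): push. Stack: [s1^-1 s2^-1 s2^-1]
Gen 4 (s2): cancels prior s2^-1. Stack: [s1^-1 s2^-1]
Gen 5 (s2): cancels prior s2^-1. Stack: [s1^-1]
Gen 6 (s2^-1): push. Stack: [s1^-1 s2^-1]
Gen 7 (s2^-1): push. Stack: [s1^-1 s2^-1 s2^-1]
Gen 8 (s2): cancels prior s2^-1. Stack: [s1^-1 s2^-1]
Gen 9 (s2): cancels prior s2^-1. Stack: [s1^-1]
Gen 10 (s1): cancels prior s1^-1. Stack: []
Reduced word: (empty)

Answer: yes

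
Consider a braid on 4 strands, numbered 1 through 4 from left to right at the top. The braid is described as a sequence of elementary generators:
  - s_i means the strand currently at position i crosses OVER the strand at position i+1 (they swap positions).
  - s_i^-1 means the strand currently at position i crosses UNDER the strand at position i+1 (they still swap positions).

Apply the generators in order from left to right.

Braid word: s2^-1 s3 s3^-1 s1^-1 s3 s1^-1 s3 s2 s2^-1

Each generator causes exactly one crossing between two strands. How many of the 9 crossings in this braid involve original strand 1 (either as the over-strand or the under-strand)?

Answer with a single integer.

Gen 1: crossing 2x3. Involves strand 1? no. Count so far: 0
Gen 2: crossing 2x4. Involves strand 1? no. Count so far: 0
Gen 3: crossing 4x2. Involves strand 1? no. Count so far: 0
Gen 4: crossing 1x3. Involves strand 1? yes. Count so far: 1
Gen 5: crossing 2x4. Involves strand 1? no. Count so far: 1
Gen 6: crossing 3x1. Involves strand 1? yes. Count so far: 2
Gen 7: crossing 4x2. Involves strand 1? no. Count so far: 2
Gen 8: crossing 3x2. Involves strand 1? no. Count so far: 2
Gen 9: crossing 2x3. Involves strand 1? no. Count so far: 2

Answer: 2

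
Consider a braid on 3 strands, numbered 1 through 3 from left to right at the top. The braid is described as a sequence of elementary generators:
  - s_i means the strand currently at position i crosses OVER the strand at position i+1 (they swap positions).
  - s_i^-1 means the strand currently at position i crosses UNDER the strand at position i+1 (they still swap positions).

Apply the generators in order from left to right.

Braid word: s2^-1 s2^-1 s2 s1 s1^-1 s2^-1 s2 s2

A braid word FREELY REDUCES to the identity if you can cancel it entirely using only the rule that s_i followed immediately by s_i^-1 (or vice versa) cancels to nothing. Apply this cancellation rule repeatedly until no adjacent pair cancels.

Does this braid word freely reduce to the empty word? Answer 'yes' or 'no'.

Answer: yes

Derivation:
Gen 1 (s2^-1): push. Stack: [s2^-1]
Gen 2 (s2^-1): push. Stack: [s2^-1 s2^-1]
Gen 3 (s2): cancels prior s2^-1. Stack: [s2^-1]
Gen 4 (s1): push. Stack: [s2^-1 s1]
Gen 5 (s1^-1): cancels prior s1. Stack: [s2^-1]
Gen 6 (s2^-1): push. Stack: [s2^-1 s2^-1]
Gen 7 (s2): cancels prior s2^-1. Stack: [s2^-1]
Gen 8 (s2): cancels prior s2^-1. Stack: []
Reduced word: (empty)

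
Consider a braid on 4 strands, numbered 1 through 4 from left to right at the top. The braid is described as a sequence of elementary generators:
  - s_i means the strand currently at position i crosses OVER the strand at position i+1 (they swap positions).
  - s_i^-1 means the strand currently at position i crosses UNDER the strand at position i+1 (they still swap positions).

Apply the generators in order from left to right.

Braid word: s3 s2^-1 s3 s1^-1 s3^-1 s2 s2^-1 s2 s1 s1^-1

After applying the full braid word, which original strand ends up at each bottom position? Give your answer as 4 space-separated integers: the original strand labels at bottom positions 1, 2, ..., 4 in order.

Answer: 4 2 1 3

Derivation:
Gen 1 (s3): strand 3 crosses over strand 4. Perm now: [1 2 4 3]
Gen 2 (s2^-1): strand 2 crosses under strand 4. Perm now: [1 4 2 3]
Gen 3 (s3): strand 2 crosses over strand 3. Perm now: [1 4 3 2]
Gen 4 (s1^-1): strand 1 crosses under strand 4. Perm now: [4 1 3 2]
Gen 5 (s3^-1): strand 3 crosses under strand 2. Perm now: [4 1 2 3]
Gen 6 (s2): strand 1 crosses over strand 2. Perm now: [4 2 1 3]
Gen 7 (s2^-1): strand 2 crosses under strand 1. Perm now: [4 1 2 3]
Gen 8 (s2): strand 1 crosses over strand 2. Perm now: [4 2 1 3]
Gen 9 (s1): strand 4 crosses over strand 2. Perm now: [2 4 1 3]
Gen 10 (s1^-1): strand 2 crosses under strand 4. Perm now: [4 2 1 3]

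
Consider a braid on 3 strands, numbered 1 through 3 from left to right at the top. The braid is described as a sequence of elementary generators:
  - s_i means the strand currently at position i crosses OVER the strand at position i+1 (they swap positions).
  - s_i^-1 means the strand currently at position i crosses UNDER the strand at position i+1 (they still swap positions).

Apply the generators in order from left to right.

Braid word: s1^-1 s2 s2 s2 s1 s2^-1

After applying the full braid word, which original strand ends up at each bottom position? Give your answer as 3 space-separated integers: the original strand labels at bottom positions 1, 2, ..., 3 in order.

Gen 1 (s1^-1): strand 1 crosses under strand 2. Perm now: [2 1 3]
Gen 2 (s2): strand 1 crosses over strand 3. Perm now: [2 3 1]
Gen 3 (s2): strand 3 crosses over strand 1. Perm now: [2 1 3]
Gen 4 (s2): strand 1 crosses over strand 3. Perm now: [2 3 1]
Gen 5 (s1): strand 2 crosses over strand 3. Perm now: [3 2 1]
Gen 6 (s2^-1): strand 2 crosses under strand 1. Perm now: [3 1 2]

Answer: 3 1 2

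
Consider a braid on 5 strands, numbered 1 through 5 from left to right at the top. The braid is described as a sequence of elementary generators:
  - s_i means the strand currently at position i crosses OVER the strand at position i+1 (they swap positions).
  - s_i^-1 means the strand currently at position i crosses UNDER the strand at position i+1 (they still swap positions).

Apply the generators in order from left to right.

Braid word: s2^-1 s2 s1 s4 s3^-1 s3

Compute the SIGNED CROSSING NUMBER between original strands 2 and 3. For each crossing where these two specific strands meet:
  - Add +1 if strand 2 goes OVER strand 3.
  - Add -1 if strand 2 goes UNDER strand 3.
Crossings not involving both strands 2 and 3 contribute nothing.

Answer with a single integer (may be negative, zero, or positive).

Answer: -2

Derivation:
Gen 1: 2 under 3. Both 2&3? yes. Contrib: -1. Sum: -1
Gen 2: 3 over 2. Both 2&3? yes. Contrib: -1. Sum: -2
Gen 3: crossing 1x2. Both 2&3? no. Sum: -2
Gen 4: crossing 4x5. Both 2&3? no. Sum: -2
Gen 5: crossing 3x5. Both 2&3? no. Sum: -2
Gen 6: crossing 5x3. Both 2&3? no. Sum: -2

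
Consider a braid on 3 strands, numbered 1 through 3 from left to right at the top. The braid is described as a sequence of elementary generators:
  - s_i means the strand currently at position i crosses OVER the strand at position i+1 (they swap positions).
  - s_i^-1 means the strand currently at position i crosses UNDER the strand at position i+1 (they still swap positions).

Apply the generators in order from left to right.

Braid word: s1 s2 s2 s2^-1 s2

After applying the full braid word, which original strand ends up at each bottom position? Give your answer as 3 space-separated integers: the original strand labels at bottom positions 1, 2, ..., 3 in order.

Answer: 2 1 3

Derivation:
Gen 1 (s1): strand 1 crosses over strand 2. Perm now: [2 1 3]
Gen 2 (s2): strand 1 crosses over strand 3. Perm now: [2 3 1]
Gen 3 (s2): strand 3 crosses over strand 1. Perm now: [2 1 3]
Gen 4 (s2^-1): strand 1 crosses under strand 3. Perm now: [2 3 1]
Gen 5 (s2): strand 3 crosses over strand 1. Perm now: [2 1 3]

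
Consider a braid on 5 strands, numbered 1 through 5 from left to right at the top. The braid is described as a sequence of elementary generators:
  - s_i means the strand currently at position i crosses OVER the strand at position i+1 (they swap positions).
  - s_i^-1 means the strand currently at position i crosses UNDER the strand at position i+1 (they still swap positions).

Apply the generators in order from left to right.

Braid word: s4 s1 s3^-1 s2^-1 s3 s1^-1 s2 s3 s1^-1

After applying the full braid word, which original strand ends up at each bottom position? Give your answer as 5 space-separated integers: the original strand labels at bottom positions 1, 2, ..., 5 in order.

Answer: 3 5 1 2 4

Derivation:
Gen 1 (s4): strand 4 crosses over strand 5. Perm now: [1 2 3 5 4]
Gen 2 (s1): strand 1 crosses over strand 2. Perm now: [2 1 3 5 4]
Gen 3 (s3^-1): strand 3 crosses under strand 5. Perm now: [2 1 5 3 4]
Gen 4 (s2^-1): strand 1 crosses under strand 5. Perm now: [2 5 1 3 4]
Gen 5 (s3): strand 1 crosses over strand 3. Perm now: [2 5 3 1 4]
Gen 6 (s1^-1): strand 2 crosses under strand 5. Perm now: [5 2 3 1 4]
Gen 7 (s2): strand 2 crosses over strand 3. Perm now: [5 3 2 1 4]
Gen 8 (s3): strand 2 crosses over strand 1. Perm now: [5 3 1 2 4]
Gen 9 (s1^-1): strand 5 crosses under strand 3. Perm now: [3 5 1 2 4]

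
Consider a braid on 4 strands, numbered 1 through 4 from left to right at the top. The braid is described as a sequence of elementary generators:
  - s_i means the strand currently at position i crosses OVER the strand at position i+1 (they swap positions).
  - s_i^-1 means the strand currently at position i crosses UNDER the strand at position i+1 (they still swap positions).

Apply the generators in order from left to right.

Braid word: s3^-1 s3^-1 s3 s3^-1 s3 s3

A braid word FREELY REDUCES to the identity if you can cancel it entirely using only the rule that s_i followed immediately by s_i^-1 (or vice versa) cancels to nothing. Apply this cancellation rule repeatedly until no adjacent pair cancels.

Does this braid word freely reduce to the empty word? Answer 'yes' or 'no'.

Gen 1 (s3^-1): push. Stack: [s3^-1]
Gen 2 (s3^-1): push. Stack: [s3^-1 s3^-1]
Gen 3 (s3): cancels prior s3^-1. Stack: [s3^-1]
Gen 4 (s3^-1): push. Stack: [s3^-1 s3^-1]
Gen 5 (s3): cancels prior s3^-1. Stack: [s3^-1]
Gen 6 (s3): cancels prior s3^-1. Stack: []
Reduced word: (empty)

Answer: yes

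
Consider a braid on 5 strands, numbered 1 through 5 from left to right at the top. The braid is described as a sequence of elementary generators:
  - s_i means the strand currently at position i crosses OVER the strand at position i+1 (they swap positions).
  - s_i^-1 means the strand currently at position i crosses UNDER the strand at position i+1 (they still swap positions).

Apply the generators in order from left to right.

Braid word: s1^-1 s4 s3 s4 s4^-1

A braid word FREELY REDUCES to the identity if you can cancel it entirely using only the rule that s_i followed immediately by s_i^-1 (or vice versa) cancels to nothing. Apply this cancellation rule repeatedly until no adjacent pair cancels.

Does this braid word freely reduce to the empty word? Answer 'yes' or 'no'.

Gen 1 (s1^-1): push. Stack: [s1^-1]
Gen 2 (s4): push. Stack: [s1^-1 s4]
Gen 3 (s3): push. Stack: [s1^-1 s4 s3]
Gen 4 (s4): push. Stack: [s1^-1 s4 s3 s4]
Gen 5 (s4^-1): cancels prior s4. Stack: [s1^-1 s4 s3]
Reduced word: s1^-1 s4 s3

Answer: no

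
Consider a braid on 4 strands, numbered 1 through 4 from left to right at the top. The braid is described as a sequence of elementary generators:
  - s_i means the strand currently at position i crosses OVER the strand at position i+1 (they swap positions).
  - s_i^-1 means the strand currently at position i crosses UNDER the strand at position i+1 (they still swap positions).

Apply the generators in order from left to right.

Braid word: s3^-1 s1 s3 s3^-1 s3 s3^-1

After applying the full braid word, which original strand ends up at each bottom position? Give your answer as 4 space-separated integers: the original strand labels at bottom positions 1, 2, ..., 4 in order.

Gen 1 (s3^-1): strand 3 crosses under strand 4. Perm now: [1 2 4 3]
Gen 2 (s1): strand 1 crosses over strand 2. Perm now: [2 1 4 3]
Gen 3 (s3): strand 4 crosses over strand 3. Perm now: [2 1 3 4]
Gen 4 (s3^-1): strand 3 crosses under strand 4. Perm now: [2 1 4 3]
Gen 5 (s3): strand 4 crosses over strand 3. Perm now: [2 1 3 4]
Gen 6 (s3^-1): strand 3 crosses under strand 4. Perm now: [2 1 4 3]

Answer: 2 1 4 3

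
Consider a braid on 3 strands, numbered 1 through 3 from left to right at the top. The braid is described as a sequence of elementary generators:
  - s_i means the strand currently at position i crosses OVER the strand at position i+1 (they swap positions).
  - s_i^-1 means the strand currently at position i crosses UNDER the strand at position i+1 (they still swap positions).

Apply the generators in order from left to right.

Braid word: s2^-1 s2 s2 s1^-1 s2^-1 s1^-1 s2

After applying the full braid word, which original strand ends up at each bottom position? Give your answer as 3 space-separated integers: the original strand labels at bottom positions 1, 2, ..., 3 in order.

Gen 1 (s2^-1): strand 2 crosses under strand 3. Perm now: [1 3 2]
Gen 2 (s2): strand 3 crosses over strand 2. Perm now: [1 2 3]
Gen 3 (s2): strand 2 crosses over strand 3. Perm now: [1 3 2]
Gen 4 (s1^-1): strand 1 crosses under strand 3. Perm now: [3 1 2]
Gen 5 (s2^-1): strand 1 crosses under strand 2. Perm now: [3 2 1]
Gen 6 (s1^-1): strand 3 crosses under strand 2. Perm now: [2 3 1]
Gen 7 (s2): strand 3 crosses over strand 1. Perm now: [2 1 3]

Answer: 2 1 3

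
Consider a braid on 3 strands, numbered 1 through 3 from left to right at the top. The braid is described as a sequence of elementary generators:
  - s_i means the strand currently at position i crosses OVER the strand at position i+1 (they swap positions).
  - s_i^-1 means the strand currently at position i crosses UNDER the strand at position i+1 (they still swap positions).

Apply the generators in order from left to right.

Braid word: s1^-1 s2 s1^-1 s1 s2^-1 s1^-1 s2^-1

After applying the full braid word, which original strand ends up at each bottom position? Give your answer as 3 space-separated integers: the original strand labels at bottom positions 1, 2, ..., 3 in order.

Gen 1 (s1^-1): strand 1 crosses under strand 2. Perm now: [2 1 3]
Gen 2 (s2): strand 1 crosses over strand 3. Perm now: [2 3 1]
Gen 3 (s1^-1): strand 2 crosses under strand 3. Perm now: [3 2 1]
Gen 4 (s1): strand 3 crosses over strand 2. Perm now: [2 3 1]
Gen 5 (s2^-1): strand 3 crosses under strand 1. Perm now: [2 1 3]
Gen 6 (s1^-1): strand 2 crosses under strand 1. Perm now: [1 2 3]
Gen 7 (s2^-1): strand 2 crosses under strand 3. Perm now: [1 3 2]

Answer: 1 3 2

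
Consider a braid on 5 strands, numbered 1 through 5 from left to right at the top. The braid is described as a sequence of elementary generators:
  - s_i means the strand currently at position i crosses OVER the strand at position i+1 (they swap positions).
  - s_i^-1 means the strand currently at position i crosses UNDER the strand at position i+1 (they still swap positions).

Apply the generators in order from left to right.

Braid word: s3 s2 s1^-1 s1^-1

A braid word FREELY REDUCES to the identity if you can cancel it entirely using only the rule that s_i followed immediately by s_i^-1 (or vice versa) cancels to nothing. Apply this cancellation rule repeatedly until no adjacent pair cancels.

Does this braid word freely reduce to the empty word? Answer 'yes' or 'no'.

Gen 1 (s3): push. Stack: [s3]
Gen 2 (s2): push. Stack: [s3 s2]
Gen 3 (s1^-1): push. Stack: [s3 s2 s1^-1]
Gen 4 (s1^-1): push. Stack: [s3 s2 s1^-1 s1^-1]
Reduced word: s3 s2 s1^-1 s1^-1

Answer: no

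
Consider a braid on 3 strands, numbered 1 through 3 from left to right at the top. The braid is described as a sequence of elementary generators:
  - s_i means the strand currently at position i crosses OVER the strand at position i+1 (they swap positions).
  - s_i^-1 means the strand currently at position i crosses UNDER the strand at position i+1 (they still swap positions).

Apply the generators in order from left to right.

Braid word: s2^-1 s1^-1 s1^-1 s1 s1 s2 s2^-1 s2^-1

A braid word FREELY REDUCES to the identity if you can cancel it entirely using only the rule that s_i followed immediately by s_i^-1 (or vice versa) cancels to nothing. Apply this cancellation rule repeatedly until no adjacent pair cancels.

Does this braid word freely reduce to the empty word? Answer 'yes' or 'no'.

Answer: no

Derivation:
Gen 1 (s2^-1): push. Stack: [s2^-1]
Gen 2 (s1^-1): push. Stack: [s2^-1 s1^-1]
Gen 3 (s1^-1): push. Stack: [s2^-1 s1^-1 s1^-1]
Gen 4 (s1): cancels prior s1^-1. Stack: [s2^-1 s1^-1]
Gen 5 (s1): cancels prior s1^-1. Stack: [s2^-1]
Gen 6 (s2): cancels prior s2^-1. Stack: []
Gen 7 (s2^-1): push. Stack: [s2^-1]
Gen 8 (s2^-1): push. Stack: [s2^-1 s2^-1]
Reduced word: s2^-1 s2^-1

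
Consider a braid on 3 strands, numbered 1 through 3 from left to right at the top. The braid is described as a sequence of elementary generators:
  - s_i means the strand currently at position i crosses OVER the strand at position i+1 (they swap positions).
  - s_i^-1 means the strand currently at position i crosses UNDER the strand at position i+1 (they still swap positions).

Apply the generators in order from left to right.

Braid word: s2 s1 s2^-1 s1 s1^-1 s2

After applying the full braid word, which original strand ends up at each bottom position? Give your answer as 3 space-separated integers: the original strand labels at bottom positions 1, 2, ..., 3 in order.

Gen 1 (s2): strand 2 crosses over strand 3. Perm now: [1 3 2]
Gen 2 (s1): strand 1 crosses over strand 3. Perm now: [3 1 2]
Gen 3 (s2^-1): strand 1 crosses under strand 2. Perm now: [3 2 1]
Gen 4 (s1): strand 3 crosses over strand 2. Perm now: [2 3 1]
Gen 5 (s1^-1): strand 2 crosses under strand 3. Perm now: [3 2 1]
Gen 6 (s2): strand 2 crosses over strand 1. Perm now: [3 1 2]

Answer: 3 1 2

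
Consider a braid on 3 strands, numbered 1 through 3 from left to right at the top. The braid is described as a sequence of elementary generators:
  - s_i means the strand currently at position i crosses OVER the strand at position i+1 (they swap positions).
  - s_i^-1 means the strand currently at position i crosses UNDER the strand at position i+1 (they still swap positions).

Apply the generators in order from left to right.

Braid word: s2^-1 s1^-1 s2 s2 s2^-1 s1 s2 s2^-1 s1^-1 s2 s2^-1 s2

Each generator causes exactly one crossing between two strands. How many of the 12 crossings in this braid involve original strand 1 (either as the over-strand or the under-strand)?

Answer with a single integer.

Answer: 9

Derivation:
Gen 1: crossing 2x3. Involves strand 1? no. Count so far: 0
Gen 2: crossing 1x3. Involves strand 1? yes. Count so far: 1
Gen 3: crossing 1x2. Involves strand 1? yes. Count so far: 2
Gen 4: crossing 2x1. Involves strand 1? yes. Count so far: 3
Gen 5: crossing 1x2. Involves strand 1? yes. Count so far: 4
Gen 6: crossing 3x2. Involves strand 1? no. Count so far: 4
Gen 7: crossing 3x1. Involves strand 1? yes. Count so far: 5
Gen 8: crossing 1x3. Involves strand 1? yes. Count so far: 6
Gen 9: crossing 2x3. Involves strand 1? no. Count so far: 6
Gen 10: crossing 2x1. Involves strand 1? yes. Count so far: 7
Gen 11: crossing 1x2. Involves strand 1? yes. Count so far: 8
Gen 12: crossing 2x1. Involves strand 1? yes. Count so far: 9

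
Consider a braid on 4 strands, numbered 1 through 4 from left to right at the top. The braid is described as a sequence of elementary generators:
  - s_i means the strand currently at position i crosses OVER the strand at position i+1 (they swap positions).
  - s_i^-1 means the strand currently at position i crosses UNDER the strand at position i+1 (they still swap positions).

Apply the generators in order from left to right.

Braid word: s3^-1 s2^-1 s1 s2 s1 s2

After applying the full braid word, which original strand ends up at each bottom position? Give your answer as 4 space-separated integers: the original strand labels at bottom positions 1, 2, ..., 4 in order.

Answer: 2 1 4 3

Derivation:
Gen 1 (s3^-1): strand 3 crosses under strand 4. Perm now: [1 2 4 3]
Gen 2 (s2^-1): strand 2 crosses under strand 4. Perm now: [1 4 2 3]
Gen 3 (s1): strand 1 crosses over strand 4. Perm now: [4 1 2 3]
Gen 4 (s2): strand 1 crosses over strand 2. Perm now: [4 2 1 3]
Gen 5 (s1): strand 4 crosses over strand 2. Perm now: [2 4 1 3]
Gen 6 (s2): strand 4 crosses over strand 1. Perm now: [2 1 4 3]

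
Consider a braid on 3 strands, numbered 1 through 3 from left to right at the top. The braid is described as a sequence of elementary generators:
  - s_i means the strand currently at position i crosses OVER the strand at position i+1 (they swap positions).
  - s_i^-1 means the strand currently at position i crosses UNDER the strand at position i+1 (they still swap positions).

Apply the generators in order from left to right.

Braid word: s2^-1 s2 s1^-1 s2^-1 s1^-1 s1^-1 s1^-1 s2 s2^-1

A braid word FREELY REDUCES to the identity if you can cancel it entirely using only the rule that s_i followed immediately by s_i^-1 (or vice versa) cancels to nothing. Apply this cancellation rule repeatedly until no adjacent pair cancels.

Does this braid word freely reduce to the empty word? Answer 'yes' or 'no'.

Answer: no

Derivation:
Gen 1 (s2^-1): push. Stack: [s2^-1]
Gen 2 (s2): cancels prior s2^-1. Stack: []
Gen 3 (s1^-1): push. Stack: [s1^-1]
Gen 4 (s2^-1): push. Stack: [s1^-1 s2^-1]
Gen 5 (s1^-1): push. Stack: [s1^-1 s2^-1 s1^-1]
Gen 6 (s1^-1): push. Stack: [s1^-1 s2^-1 s1^-1 s1^-1]
Gen 7 (s1^-1): push. Stack: [s1^-1 s2^-1 s1^-1 s1^-1 s1^-1]
Gen 8 (s2): push. Stack: [s1^-1 s2^-1 s1^-1 s1^-1 s1^-1 s2]
Gen 9 (s2^-1): cancels prior s2. Stack: [s1^-1 s2^-1 s1^-1 s1^-1 s1^-1]
Reduced word: s1^-1 s2^-1 s1^-1 s1^-1 s1^-1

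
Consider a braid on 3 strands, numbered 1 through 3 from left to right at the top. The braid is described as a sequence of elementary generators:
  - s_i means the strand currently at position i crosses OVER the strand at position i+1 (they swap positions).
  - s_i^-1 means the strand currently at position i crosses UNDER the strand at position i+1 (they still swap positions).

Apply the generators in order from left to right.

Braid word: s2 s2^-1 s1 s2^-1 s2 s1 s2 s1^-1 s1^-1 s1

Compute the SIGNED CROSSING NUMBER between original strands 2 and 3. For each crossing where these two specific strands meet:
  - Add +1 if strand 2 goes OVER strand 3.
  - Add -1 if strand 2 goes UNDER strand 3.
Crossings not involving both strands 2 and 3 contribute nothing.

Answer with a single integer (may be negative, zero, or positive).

Gen 1: 2 over 3. Both 2&3? yes. Contrib: +1. Sum: 1
Gen 2: 3 under 2. Both 2&3? yes. Contrib: +1. Sum: 2
Gen 3: crossing 1x2. Both 2&3? no. Sum: 2
Gen 4: crossing 1x3. Both 2&3? no. Sum: 2
Gen 5: crossing 3x1. Both 2&3? no. Sum: 2
Gen 6: crossing 2x1. Both 2&3? no. Sum: 2
Gen 7: 2 over 3. Both 2&3? yes. Contrib: +1. Sum: 3
Gen 8: crossing 1x3. Both 2&3? no. Sum: 3
Gen 9: crossing 3x1. Both 2&3? no. Sum: 3
Gen 10: crossing 1x3. Both 2&3? no. Sum: 3

Answer: 3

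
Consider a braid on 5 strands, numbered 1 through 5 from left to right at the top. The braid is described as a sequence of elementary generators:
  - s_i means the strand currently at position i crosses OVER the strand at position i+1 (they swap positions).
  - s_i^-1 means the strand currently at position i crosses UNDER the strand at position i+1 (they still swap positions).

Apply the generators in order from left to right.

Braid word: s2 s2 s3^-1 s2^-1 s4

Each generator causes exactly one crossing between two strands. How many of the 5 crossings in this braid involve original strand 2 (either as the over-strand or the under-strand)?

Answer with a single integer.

Answer: 3

Derivation:
Gen 1: crossing 2x3. Involves strand 2? yes. Count so far: 1
Gen 2: crossing 3x2. Involves strand 2? yes. Count so far: 2
Gen 3: crossing 3x4. Involves strand 2? no. Count so far: 2
Gen 4: crossing 2x4. Involves strand 2? yes. Count so far: 3
Gen 5: crossing 3x5. Involves strand 2? no. Count so far: 3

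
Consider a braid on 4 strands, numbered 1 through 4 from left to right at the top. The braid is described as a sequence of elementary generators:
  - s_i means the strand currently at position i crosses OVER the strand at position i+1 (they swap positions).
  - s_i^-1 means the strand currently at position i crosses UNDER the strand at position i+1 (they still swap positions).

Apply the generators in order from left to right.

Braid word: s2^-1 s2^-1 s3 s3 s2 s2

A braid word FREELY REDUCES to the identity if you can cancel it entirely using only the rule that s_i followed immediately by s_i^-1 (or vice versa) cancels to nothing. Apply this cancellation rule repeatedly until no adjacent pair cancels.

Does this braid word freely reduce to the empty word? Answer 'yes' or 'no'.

Gen 1 (s2^-1): push. Stack: [s2^-1]
Gen 2 (s2^-1): push. Stack: [s2^-1 s2^-1]
Gen 3 (s3): push. Stack: [s2^-1 s2^-1 s3]
Gen 4 (s3): push. Stack: [s2^-1 s2^-1 s3 s3]
Gen 5 (s2): push. Stack: [s2^-1 s2^-1 s3 s3 s2]
Gen 6 (s2): push. Stack: [s2^-1 s2^-1 s3 s3 s2 s2]
Reduced word: s2^-1 s2^-1 s3 s3 s2 s2

Answer: no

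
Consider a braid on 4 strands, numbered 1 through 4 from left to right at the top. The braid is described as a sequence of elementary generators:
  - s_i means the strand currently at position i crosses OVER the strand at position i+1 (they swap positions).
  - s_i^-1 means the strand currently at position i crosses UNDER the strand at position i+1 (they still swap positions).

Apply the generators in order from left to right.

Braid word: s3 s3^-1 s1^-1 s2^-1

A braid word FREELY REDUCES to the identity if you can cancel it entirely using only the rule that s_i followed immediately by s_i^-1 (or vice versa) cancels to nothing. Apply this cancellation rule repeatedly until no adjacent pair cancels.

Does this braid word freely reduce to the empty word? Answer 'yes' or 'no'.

Gen 1 (s3): push. Stack: [s3]
Gen 2 (s3^-1): cancels prior s3. Stack: []
Gen 3 (s1^-1): push. Stack: [s1^-1]
Gen 4 (s2^-1): push. Stack: [s1^-1 s2^-1]
Reduced word: s1^-1 s2^-1

Answer: no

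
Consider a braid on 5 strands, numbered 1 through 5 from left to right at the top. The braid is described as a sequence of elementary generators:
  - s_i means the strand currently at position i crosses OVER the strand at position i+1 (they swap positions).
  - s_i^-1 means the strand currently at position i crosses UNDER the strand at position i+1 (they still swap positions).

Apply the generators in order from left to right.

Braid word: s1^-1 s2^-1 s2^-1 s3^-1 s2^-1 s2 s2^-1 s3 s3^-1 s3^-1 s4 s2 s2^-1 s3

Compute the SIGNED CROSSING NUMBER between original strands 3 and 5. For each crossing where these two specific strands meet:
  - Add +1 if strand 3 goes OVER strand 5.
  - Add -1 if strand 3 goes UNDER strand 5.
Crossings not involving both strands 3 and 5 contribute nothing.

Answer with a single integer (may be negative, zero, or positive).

Answer: 1

Derivation:
Gen 1: crossing 1x2. Both 3&5? no. Sum: 0
Gen 2: crossing 1x3. Both 3&5? no. Sum: 0
Gen 3: crossing 3x1. Both 3&5? no. Sum: 0
Gen 4: crossing 3x4. Both 3&5? no. Sum: 0
Gen 5: crossing 1x4. Both 3&5? no. Sum: 0
Gen 6: crossing 4x1. Both 3&5? no. Sum: 0
Gen 7: crossing 1x4. Both 3&5? no. Sum: 0
Gen 8: crossing 1x3. Both 3&5? no. Sum: 0
Gen 9: crossing 3x1. Both 3&5? no. Sum: 0
Gen 10: crossing 1x3. Both 3&5? no. Sum: 0
Gen 11: crossing 1x5. Both 3&5? no. Sum: 0
Gen 12: crossing 4x3. Both 3&5? no. Sum: 0
Gen 13: crossing 3x4. Both 3&5? no. Sum: 0
Gen 14: 3 over 5. Both 3&5? yes. Contrib: +1. Sum: 1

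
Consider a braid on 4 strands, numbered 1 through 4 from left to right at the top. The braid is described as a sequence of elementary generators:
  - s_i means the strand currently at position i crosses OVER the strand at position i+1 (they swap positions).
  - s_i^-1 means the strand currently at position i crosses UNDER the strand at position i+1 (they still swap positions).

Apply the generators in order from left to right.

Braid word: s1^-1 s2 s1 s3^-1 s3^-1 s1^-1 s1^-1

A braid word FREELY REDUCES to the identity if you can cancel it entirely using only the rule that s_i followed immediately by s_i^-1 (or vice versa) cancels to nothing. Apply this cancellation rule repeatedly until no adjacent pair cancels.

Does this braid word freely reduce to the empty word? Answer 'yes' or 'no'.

Gen 1 (s1^-1): push. Stack: [s1^-1]
Gen 2 (s2): push. Stack: [s1^-1 s2]
Gen 3 (s1): push. Stack: [s1^-1 s2 s1]
Gen 4 (s3^-1): push. Stack: [s1^-1 s2 s1 s3^-1]
Gen 5 (s3^-1): push. Stack: [s1^-1 s2 s1 s3^-1 s3^-1]
Gen 6 (s1^-1): push. Stack: [s1^-1 s2 s1 s3^-1 s3^-1 s1^-1]
Gen 7 (s1^-1): push. Stack: [s1^-1 s2 s1 s3^-1 s3^-1 s1^-1 s1^-1]
Reduced word: s1^-1 s2 s1 s3^-1 s3^-1 s1^-1 s1^-1

Answer: no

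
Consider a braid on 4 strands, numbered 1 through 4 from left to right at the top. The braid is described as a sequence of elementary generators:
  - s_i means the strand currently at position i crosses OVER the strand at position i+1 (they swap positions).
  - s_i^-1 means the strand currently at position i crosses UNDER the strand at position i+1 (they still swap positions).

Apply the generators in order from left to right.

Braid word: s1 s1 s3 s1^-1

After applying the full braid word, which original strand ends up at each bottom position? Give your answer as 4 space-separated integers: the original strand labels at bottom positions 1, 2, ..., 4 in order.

Gen 1 (s1): strand 1 crosses over strand 2. Perm now: [2 1 3 4]
Gen 2 (s1): strand 2 crosses over strand 1. Perm now: [1 2 3 4]
Gen 3 (s3): strand 3 crosses over strand 4. Perm now: [1 2 4 3]
Gen 4 (s1^-1): strand 1 crosses under strand 2. Perm now: [2 1 4 3]

Answer: 2 1 4 3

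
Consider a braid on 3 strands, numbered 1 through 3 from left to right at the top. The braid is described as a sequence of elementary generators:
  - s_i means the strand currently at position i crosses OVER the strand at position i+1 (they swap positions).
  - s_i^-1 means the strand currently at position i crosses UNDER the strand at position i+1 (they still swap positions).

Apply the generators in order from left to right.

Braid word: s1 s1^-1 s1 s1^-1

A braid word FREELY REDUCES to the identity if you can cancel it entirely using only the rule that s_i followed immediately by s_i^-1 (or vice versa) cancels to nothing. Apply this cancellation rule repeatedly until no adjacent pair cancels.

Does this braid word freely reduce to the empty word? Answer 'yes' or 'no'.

Answer: yes

Derivation:
Gen 1 (s1): push. Stack: [s1]
Gen 2 (s1^-1): cancels prior s1. Stack: []
Gen 3 (s1): push. Stack: [s1]
Gen 4 (s1^-1): cancels prior s1. Stack: []
Reduced word: (empty)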